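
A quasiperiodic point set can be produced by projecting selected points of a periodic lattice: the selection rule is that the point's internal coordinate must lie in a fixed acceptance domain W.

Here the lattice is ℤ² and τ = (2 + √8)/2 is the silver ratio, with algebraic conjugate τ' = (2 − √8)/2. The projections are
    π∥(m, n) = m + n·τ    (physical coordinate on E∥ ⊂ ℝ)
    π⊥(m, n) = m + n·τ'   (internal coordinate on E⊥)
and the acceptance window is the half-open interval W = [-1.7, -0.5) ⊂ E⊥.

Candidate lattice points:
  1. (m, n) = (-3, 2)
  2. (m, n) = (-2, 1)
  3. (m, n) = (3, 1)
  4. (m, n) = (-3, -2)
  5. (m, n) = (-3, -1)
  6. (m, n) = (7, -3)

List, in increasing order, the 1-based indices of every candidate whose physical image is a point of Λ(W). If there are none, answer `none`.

Numerically τ ≈ 2.4142 and τ' = −1/τ ≈ -0.4142.
candidate 1: (m,n)=(-3,2) → π∥ = -3+2·τ ≈ 1.8284, π⊥ = -3+2·τ' ≈ -3.8284 ∉ [-1.7, -0.5) ⇒ out
candidate 2: (m,n)=(-2,1) → π∥ = -2+1·τ ≈ 0.4142, π⊥ = -2+1·τ' ≈ -2.4142 ∉ [-1.7, -0.5) ⇒ out
candidate 3: (m,n)=(3,1) → π∥ = 3+1·τ ≈ 5.4142, π⊥ = 3+1·τ' ≈ 2.5858 ∉ [-1.7, -0.5) ⇒ out
candidate 4: (m,n)=(-3,-2) → π∥ = -3-2·τ ≈ -7.8284, π⊥ = -3-2·τ' ≈ -2.1716 ∉ [-1.7, -0.5) ⇒ out
candidate 5: (m,n)=(-3,-1) → π∥ = -3-1·τ ≈ -5.4142, π⊥ = -3-1·τ' ≈ -2.5858 ∉ [-1.7, -0.5) ⇒ out
candidate 6: (m,n)=(7,-3) → π∥ = 7-3·τ ≈ -0.2426, π⊥ = 7-3·τ' ≈ 8.2426 ∉ [-1.7, -0.5) ⇒ out

none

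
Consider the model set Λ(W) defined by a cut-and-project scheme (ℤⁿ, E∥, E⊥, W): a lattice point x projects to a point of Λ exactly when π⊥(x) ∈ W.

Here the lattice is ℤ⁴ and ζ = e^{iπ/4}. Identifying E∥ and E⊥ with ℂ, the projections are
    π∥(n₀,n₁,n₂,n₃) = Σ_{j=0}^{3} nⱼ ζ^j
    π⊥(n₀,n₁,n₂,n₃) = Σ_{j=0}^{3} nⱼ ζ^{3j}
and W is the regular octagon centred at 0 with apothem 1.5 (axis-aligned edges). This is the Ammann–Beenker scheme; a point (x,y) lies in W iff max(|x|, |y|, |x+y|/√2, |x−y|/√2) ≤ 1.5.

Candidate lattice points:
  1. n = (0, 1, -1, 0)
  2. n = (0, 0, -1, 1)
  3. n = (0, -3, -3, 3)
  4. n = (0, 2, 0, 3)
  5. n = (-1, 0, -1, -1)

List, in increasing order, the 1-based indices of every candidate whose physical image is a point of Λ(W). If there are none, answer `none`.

none

π⊥(n) = n₀ + n₁ζ³ + n₂ζ⁶ + n₃ζ⁹ where ζ = e^{iπ/4}.
candidate 1: n = (0, 1, -1, 0) → π⊥ ≈ (-0.707107, +1.707107); max(|x|,|y|,|x±y|/√2) = 1.707107 > 1.5 ⇒ ∉ W
candidate 2: n = (0, 0, -1, 1) → π⊥ ≈ (+0.707107, +1.707107); max(|x|,|y|,|x±y|/√2) = 1.707107 > 1.5 ⇒ ∉ W
candidate 3: n = (0, -3, -3, 3) → π⊥ ≈ (+4.242641, +3.000000); max(|x|,|y|,|x±y|/√2) = 5.121320 > 1.5 ⇒ ∉ W
candidate 4: n = (0, 2, 0, 3) → π⊥ ≈ (+0.707107, +3.535534); max(|x|,|y|,|x±y|/√2) = 3.535534 > 1.5 ⇒ ∉ W
candidate 5: n = (-1, 0, -1, -1) → π⊥ ≈ (-1.707107, +0.292893); max(|x|,|y|,|x±y|/√2) = 1.707107 > 1.5 ⇒ ∉ W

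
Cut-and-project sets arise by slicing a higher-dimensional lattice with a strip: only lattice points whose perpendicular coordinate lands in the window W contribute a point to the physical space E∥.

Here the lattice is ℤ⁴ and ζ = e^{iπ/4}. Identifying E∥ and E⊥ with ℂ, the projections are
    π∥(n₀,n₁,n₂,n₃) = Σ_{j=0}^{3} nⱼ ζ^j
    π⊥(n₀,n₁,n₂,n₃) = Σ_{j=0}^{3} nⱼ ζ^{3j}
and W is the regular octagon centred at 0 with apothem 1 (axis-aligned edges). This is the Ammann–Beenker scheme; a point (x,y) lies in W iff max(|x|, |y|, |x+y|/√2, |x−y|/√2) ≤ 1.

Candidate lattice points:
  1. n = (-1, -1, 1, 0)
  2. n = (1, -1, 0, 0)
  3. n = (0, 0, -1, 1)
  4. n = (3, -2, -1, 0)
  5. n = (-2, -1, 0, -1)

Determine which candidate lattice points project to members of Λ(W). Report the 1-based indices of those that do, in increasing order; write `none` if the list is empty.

With ζ = e^{iπ/4} the internal vectors are ζ^0,ζ^3,ζ^6,ζ^9.
#1 (-1, -1, 1, 0): internal (-0.2929, -1.7071); octagon support 1.7071 vs apothem 1 → ∉ W
#2 (1, -1, 0, 0): internal (1.7071, -0.7071); octagon support 1.7071 vs apothem 1 → ∉ W
#3 (0, 0, -1, 1): internal (0.7071, 1.7071); octagon support 1.7071 vs apothem 1 → ∉ W
#4 (3, -2, -1, 0): internal (4.4142, -0.4142); octagon support 4.4142 vs apothem 1 → ∉ W
#5 (-2, -1, 0, -1): internal (-2.0000, -1.4142); octagon support 2.4142 vs apothem 1 → ∉ W

none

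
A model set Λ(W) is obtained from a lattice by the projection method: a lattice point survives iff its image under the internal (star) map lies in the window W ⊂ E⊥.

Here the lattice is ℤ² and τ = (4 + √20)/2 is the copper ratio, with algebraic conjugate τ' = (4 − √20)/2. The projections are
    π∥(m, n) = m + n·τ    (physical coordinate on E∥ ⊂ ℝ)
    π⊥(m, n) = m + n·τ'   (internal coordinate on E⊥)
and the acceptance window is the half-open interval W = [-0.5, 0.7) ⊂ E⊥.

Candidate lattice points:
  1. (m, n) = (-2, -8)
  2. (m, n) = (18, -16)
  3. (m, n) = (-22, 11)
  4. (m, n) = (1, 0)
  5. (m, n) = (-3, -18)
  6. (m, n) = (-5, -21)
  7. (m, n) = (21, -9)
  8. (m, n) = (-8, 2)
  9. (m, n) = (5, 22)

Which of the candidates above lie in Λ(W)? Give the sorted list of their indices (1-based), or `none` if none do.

Compute τ' = (4−√20)/2 = -0.236068, so π⊥(m,n) = m -0.236068·n.
candidate 1: (m,n)=(-2,-8) → π∥ = -2-8·τ ≈ -35.888544, π⊥ = -2-8·τ' ≈ -0.111456 ∈ [-0.5, 0.7) ⇒ IN Λ
candidate 2: (m,n)=(18,-16) → π∥ = 18-16·τ ≈ -49.777088, π⊥ = 18-16·τ' ≈ 21.777088 ∉ [-0.5, 0.7) ⇒ out
candidate 3: (m,n)=(-22,11) → π∥ = -22+11·τ ≈ 24.596748, π⊥ = -22+11·τ' ≈ -24.596748 ∉ [-0.5, 0.7) ⇒ out
candidate 4: (m,n)=(1,0) → π∥ = 1+0·τ ≈ 1.000000, π⊥ = 1+0·τ' ≈ 1.000000 ∉ [-0.5, 0.7) ⇒ out
candidate 5: (m,n)=(-3,-18) → π∥ = -3-18·τ ≈ -79.249224, π⊥ = -3-18·τ' ≈ 1.249224 ∉ [-0.5, 0.7) ⇒ out
candidate 6: (m,n)=(-5,-21) → π∥ = -5-21·τ ≈ -93.957428, π⊥ = -5-21·τ' ≈ -0.042572 ∈ [-0.5, 0.7) ⇒ IN Λ
candidate 7: (m,n)=(21,-9) → π∥ = 21-9·τ ≈ -17.124612, π⊥ = 21-9·τ' ≈ 23.124612 ∉ [-0.5, 0.7) ⇒ out
candidate 8: (m,n)=(-8,2) → π∥ = -8+2·τ ≈ 0.472136, π⊥ = -8+2·τ' ≈ -8.472136 ∉ [-0.5, 0.7) ⇒ out
candidate 9: (m,n)=(5,22) → π∥ = 5+22·τ ≈ 98.193496, π⊥ = 5+22·τ' ≈ -0.193496 ∈ [-0.5, 0.7) ⇒ IN Λ

1, 6, 9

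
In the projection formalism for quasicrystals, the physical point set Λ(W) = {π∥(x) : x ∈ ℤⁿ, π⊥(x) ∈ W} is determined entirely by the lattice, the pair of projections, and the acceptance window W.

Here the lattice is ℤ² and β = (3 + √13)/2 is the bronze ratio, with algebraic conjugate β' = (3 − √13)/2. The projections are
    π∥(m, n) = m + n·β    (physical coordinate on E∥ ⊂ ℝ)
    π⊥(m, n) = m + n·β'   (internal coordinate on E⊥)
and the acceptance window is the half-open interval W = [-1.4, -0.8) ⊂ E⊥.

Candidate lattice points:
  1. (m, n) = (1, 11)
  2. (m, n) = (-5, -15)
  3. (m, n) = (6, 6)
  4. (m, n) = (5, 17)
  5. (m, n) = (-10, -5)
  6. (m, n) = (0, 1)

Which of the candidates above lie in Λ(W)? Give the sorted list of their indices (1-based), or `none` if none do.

Numerically β ≈ 3.302776 and β' = −1/β ≈ -0.302776.
#1 (1,11): internal coord 1 + (11)·β' = -2.330532; -2.330532 ∉ [-1.4, -0.8) → out
#2 (-5,-15): internal coord -5 + (-15)·β' = -0.458365; -0.458365 ∉ [-1.4, -0.8) → out
#3 (6,6): internal coord 6 + (6)·β' = +4.183346; +4.183346 ∉ [-1.4, -0.8) → out
#4 (5,17): internal coord 5 + (17)·β' = -0.147186; -0.147186 ∉ [-1.4, -0.8) → out
#5 (-10,-5): internal coord -10 + (-5)·β' = -8.486122; -8.486122 ∉ [-1.4, -0.8) → out
#6 (0,1): internal coord 0 + (1)·β' = -0.302776; -0.302776 ∉ [-1.4, -0.8) → out

none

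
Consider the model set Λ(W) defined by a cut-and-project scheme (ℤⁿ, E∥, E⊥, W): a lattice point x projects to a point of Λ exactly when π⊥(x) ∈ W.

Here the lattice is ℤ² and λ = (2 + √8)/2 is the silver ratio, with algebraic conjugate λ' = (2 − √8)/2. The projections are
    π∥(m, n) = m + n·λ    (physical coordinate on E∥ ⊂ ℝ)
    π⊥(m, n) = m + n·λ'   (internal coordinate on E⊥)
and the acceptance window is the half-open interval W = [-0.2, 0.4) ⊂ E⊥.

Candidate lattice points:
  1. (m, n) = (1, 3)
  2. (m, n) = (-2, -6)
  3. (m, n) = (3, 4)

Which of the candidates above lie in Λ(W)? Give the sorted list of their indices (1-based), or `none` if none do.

Numerically λ ≈ 2.414214 and λ' = −1/λ ≈ -0.414214.
#1 (1,3): internal coord 1 + (3)·λ' = -0.242641; -0.242641 ∉ [-0.2, 0.4) → out
#2 (-2,-6): internal coord -2 + (-6)·λ' = +0.485281; +0.485281 ∉ [-0.2, 0.4) → out
#3 (3,4): internal coord 3 + (4)·λ' = +1.343146; +1.343146 ∉ [-0.2, 0.4) → out

none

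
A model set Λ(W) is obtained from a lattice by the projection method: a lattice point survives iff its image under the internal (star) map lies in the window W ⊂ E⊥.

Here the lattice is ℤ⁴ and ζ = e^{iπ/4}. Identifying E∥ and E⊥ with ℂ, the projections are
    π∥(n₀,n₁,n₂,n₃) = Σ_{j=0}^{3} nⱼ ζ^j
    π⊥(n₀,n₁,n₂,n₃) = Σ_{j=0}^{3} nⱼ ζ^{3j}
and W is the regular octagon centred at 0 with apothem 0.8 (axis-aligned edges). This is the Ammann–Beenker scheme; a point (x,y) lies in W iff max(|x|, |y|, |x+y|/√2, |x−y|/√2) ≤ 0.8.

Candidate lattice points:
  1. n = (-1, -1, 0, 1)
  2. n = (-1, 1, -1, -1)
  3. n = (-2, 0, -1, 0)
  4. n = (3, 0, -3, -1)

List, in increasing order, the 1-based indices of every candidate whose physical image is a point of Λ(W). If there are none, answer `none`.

With ζ = e^{iπ/4} the internal vectors are ζ^0,ζ^3,ζ^6,ζ^9.
#1 (-1, -1, 0, 1): internal (0.414214, 0.000000); octagon support 0.414214 vs apothem 0.8 → ∈ W
#2 (-1, 1, -1, -1): internal (-2.414214, 1.000000); octagon support 2.414214 vs apothem 0.8 → ∉ W
#3 (-2, 0, -1, 0): internal (-2.000000, 1.000000); octagon support 2.121320 vs apothem 0.8 → ∉ W
#4 (3, 0, -3, -1): internal (2.292893, 2.292893); octagon support 3.242641 vs apothem 0.8 → ∉ W

1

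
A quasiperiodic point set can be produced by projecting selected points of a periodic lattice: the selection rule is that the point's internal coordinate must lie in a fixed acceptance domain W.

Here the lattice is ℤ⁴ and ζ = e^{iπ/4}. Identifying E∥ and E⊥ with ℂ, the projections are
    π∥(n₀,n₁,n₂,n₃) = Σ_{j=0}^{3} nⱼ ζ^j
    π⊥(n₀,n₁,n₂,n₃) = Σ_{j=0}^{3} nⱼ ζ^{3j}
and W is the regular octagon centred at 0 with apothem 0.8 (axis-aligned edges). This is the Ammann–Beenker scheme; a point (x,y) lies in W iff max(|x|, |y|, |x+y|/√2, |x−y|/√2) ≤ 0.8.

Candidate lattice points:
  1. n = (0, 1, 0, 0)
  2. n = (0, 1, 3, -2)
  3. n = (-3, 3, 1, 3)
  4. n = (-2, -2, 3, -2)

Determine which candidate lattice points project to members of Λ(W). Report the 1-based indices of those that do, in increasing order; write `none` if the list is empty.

With ζ = e^{iπ/4} the internal vectors are ζ^0,ζ^3,ζ^6,ζ^9.
#1 (0, 1, 0, 0): internal (-0.707107, 0.707107); octagon support 1.000000 vs apothem 0.8 → ∉ W
#2 (0, 1, 3, -2): internal (-2.121320, -3.707107); octagon support 4.121320 vs apothem 0.8 → ∉ W
#3 (-3, 3, 1, 3): internal (-3.000000, 3.242641); octagon support 4.414214 vs apothem 0.8 → ∉ W
#4 (-2, -2, 3, -2): internal (-2.000000, -5.828427); octagon support 5.828427 vs apothem 0.8 → ∉ W

none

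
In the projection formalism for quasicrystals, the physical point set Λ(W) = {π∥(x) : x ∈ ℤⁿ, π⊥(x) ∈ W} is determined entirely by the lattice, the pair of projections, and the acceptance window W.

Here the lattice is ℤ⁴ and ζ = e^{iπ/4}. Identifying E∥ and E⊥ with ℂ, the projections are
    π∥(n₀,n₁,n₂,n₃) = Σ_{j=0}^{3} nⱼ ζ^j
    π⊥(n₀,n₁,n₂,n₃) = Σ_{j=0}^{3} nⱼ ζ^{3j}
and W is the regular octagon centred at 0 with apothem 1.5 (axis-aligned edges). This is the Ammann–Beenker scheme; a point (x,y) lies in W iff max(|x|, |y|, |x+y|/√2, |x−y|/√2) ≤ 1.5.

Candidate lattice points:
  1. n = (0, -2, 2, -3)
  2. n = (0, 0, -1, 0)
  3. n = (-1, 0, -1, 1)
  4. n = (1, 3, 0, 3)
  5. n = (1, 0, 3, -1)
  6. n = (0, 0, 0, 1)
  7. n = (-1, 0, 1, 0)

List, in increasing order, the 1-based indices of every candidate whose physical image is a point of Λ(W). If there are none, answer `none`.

With ζ = e^{iπ/4} the internal vectors are ζ^0,ζ^3,ζ^6,ζ^9.
candidate 1: n = (0, -2, 2, -3) → π⊥ ≈ (-0.70711, -5.53553); max(|x|,|y|,|x±y|/√2) = 5.53553 > 1.5 ⇒ ∉ W
candidate 2: n = (0, 0, -1, 0) → π⊥ ≈ (+0.00000, +1.00000); max(|x|,|y|,|x±y|/√2) = 1.00000 ≤ 1.5 ⇒ ∈ W
candidate 3: n = (-1, 0, -1, 1) → π⊥ ≈ (-0.29289, +1.70711); max(|x|,|y|,|x±y|/√2) = 1.70711 > 1.5 ⇒ ∉ W
candidate 4: n = (1, 3, 0, 3) → π⊥ ≈ (+1.00000, +4.24264); max(|x|,|y|,|x±y|/√2) = 4.24264 > 1.5 ⇒ ∉ W
candidate 5: n = (1, 0, 3, -1) → π⊥ ≈ (+0.29289, -3.70711); max(|x|,|y|,|x±y|/√2) = 3.70711 > 1.5 ⇒ ∉ W
candidate 6: n = (0, 0, 0, 1) → π⊥ ≈ (+0.70711, +0.70711); max(|x|,|y|,|x±y|/√2) = 1.00000 ≤ 1.5 ⇒ ∈ W
candidate 7: n = (-1, 0, 1, 0) → π⊥ ≈ (-1.00000, -1.00000); max(|x|,|y|,|x±y|/√2) = 1.41421 ≤ 1.5 ⇒ ∈ W

2, 6, 7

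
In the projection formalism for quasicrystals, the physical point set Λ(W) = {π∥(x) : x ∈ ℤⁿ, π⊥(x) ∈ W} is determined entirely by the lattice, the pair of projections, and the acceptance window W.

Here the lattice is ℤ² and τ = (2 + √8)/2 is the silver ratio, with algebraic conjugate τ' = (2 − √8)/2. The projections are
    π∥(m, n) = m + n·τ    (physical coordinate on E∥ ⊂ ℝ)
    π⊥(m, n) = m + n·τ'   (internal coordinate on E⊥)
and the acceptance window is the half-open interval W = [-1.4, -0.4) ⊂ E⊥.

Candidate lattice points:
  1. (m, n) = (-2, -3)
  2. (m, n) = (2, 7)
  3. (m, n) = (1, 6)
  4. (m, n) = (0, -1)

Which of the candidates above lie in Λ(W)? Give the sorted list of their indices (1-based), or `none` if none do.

1, 2

Compute τ' = (2−√8)/2 = -0.414214, so π⊥(m,n) = m -0.414214·n.
#1 (-2,-3): internal coord -2 + (-3)·τ' = -0.757359; -0.757359 ∈ [-1.4, -0.4) → IN Λ
#2 (2,7): internal coord 2 + (7)·τ' = -0.899495; -0.899495 ∈ [-1.4, -0.4) → IN Λ
#3 (1,6): internal coord 1 + (6)·τ' = -1.485281; -1.485281 ∉ [-1.4, -0.4) → out
#4 (0,-1): internal coord 0 + (-1)·τ' = +0.414214; +0.414214 ∉ [-1.4, -0.4) → out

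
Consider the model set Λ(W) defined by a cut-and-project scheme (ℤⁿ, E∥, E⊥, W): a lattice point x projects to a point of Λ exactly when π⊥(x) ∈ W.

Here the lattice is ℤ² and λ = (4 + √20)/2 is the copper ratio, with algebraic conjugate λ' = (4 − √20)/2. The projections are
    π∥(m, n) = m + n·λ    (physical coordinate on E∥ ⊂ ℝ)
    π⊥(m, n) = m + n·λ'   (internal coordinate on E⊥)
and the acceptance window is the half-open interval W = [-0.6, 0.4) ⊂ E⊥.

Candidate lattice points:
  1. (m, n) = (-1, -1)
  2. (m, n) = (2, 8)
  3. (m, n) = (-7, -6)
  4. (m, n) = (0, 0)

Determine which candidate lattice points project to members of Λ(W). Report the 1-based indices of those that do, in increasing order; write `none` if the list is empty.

Numerically λ ≈ 4.2361 and λ' = −1/λ ≈ -0.2361.
#1 (-1,-1): internal coord -1 + (-1)·λ' = -0.7639; -0.7639 ∉ [-0.6, 0.4) → out
#2 (2,8): internal coord 2 + (8)·λ' = +0.1115; +0.1115 ∈ [-0.6, 0.4) → IN Λ
#3 (-7,-6): internal coord -7 + (-6)·λ' = -5.5836; -5.5836 ∉ [-0.6, 0.4) → out
#4 (0,0): internal coord 0 + (0)·λ' = +0.0000; +0.0000 ∈ [-0.6, 0.4) → IN Λ

2, 4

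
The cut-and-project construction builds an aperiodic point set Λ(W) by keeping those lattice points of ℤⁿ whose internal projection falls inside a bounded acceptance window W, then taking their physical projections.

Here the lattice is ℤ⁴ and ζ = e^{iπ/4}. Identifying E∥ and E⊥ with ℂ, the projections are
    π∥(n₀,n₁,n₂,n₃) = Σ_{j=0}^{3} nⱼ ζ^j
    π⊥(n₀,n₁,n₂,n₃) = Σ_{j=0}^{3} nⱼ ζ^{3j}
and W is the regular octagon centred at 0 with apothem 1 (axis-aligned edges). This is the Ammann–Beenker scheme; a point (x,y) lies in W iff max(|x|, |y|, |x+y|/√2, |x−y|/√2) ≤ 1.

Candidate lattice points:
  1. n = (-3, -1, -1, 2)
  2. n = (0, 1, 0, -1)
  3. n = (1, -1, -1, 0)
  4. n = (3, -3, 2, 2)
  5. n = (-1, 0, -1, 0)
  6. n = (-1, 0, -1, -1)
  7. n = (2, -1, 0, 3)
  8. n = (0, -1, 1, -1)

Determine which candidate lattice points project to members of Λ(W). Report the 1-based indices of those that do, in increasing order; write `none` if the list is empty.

none

π⊥(n) = n₀ + n₁ζ³ + n₂ζ⁶ + n₃ζ⁹ where ζ = e^{iπ/4}.
#1 (-3, -1, -1, 2): internal (-0.8787, 1.7071); octagon support 1.8284 vs apothem 1 → ∉ W
#2 (0, 1, 0, -1): internal (-1.4142, 0.0000); octagon support 1.4142 vs apothem 1 → ∉ W
#3 (1, -1, -1, 0): internal (1.7071, 0.2929); octagon support 1.7071 vs apothem 1 → ∉ W
#4 (3, -3, 2, 2): internal (6.5355, -2.7071); octagon support 6.5355 vs apothem 1 → ∉ W
#5 (-1, 0, -1, 0): internal (-1.0000, 1.0000); octagon support 1.4142 vs apothem 1 → ∉ W
#6 (-1, 0, -1, -1): internal (-1.7071, 0.2929); octagon support 1.7071 vs apothem 1 → ∉ W
#7 (2, -1, 0, 3): internal (4.8284, 1.4142); octagon support 4.8284 vs apothem 1 → ∉ W
#8 (0, -1, 1, -1): internal (0.0000, -2.4142); octagon support 2.4142 vs apothem 1 → ∉ W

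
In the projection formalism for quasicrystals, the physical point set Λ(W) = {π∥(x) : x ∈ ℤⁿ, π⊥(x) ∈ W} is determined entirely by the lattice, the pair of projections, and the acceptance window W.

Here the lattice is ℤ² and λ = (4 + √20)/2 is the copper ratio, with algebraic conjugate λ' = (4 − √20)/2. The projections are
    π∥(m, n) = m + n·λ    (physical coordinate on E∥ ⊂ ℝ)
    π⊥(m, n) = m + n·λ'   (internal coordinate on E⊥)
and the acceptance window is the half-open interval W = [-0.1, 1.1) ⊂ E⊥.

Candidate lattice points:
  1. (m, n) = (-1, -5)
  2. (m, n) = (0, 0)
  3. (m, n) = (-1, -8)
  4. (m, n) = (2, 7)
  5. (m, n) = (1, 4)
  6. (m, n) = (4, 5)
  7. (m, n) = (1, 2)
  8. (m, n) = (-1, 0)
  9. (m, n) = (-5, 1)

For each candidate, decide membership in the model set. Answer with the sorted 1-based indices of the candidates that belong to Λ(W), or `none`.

1, 2, 3, 4, 5, 7

Compute λ' = (4−√20)/2 = -0.236068, so π⊥(m,n) = m -0.236068·n.
candidate 1: (m,n)=(-1,-5) → π∥ = -1-5·λ ≈ -22.180340, π⊥ = -1-5·λ' ≈ 0.180340 ∈ [-0.1, 1.1) ⇒ IN Λ
candidate 2: (m,n)=(0,0) → π∥ = 0+0·λ ≈ 0.000000, π⊥ = 0+0·λ' ≈ 0.000000 ∈ [-0.1, 1.1) ⇒ IN Λ
candidate 3: (m,n)=(-1,-8) → π∥ = -1-8·λ ≈ -34.888544, π⊥ = -1-8·λ' ≈ 0.888544 ∈ [-0.1, 1.1) ⇒ IN Λ
candidate 4: (m,n)=(2,7) → π∥ = 2+7·λ ≈ 31.652476, π⊥ = 2+7·λ' ≈ 0.347524 ∈ [-0.1, 1.1) ⇒ IN Λ
candidate 5: (m,n)=(1,4) → π∥ = 1+4·λ ≈ 17.944272, π⊥ = 1+4·λ' ≈ 0.055728 ∈ [-0.1, 1.1) ⇒ IN Λ
candidate 6: (m,n)=(4,5) → π∥ = 4+5·λ ≈ 25.180340, π⊥ = 4+5·λ' ≈ 2.819660 ∉ [-0.1, 1.1) ⇒ out
candidate 7: (m,n)=(1,2) → π∥ = 1+2·λ ≈ 9.472136, π⊥ = 1+2·λ' ≈ 0.527864 ∈ [-0.1, 1.1) ⇒ IN Λ
candidate 8: (m,n)=(-1,0) → π∥ = -1+0·λ ≈ -1.000000, π⊥ = -1+0·λ' ≈ -1.000000 ∉ [-0.1, 1.1) ⇒ out
candidate 9: (m,n)=(-5,1) → π∥ = -5+1·λ ≈ -0.763932, π⊥ = -5+1·λ' ≈ -5.236068 ∉ [-0.1, 1.1) ⇒ out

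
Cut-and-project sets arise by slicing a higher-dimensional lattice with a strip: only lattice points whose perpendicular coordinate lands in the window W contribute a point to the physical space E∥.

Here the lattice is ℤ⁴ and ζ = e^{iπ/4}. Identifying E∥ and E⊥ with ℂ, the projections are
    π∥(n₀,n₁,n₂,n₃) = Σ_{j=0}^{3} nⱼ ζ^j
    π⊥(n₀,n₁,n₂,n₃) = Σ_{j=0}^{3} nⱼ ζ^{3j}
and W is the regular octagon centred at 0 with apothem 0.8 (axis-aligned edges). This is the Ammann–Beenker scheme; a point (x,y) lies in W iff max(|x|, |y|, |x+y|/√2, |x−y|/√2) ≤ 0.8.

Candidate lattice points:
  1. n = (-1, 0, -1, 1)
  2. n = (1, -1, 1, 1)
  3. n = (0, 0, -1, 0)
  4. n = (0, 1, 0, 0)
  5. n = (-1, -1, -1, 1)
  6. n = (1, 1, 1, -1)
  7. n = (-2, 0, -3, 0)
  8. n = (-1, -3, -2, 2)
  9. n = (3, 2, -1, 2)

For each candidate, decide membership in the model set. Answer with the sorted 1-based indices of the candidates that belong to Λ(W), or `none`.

With ζ = e^{iπ/4} the internal vectors are ζ^0,ζ^3,ζ^6,ζ^9.
candidate 1: n = (-1, 0, -1, 1) → π⊥ ≈ (-0.2929, +1.7071); max(|x|,|y|,|x±y|/√2) = 1.7071 > 0.8 ⇒ ∉ W
candidate 2: n = (1, -1, 1, 1) → π⊥ ≈ (+2.4142, -1.0000); max(|x|,|y|,|x±y|/√2) = 2.4142 > 0.8 ⇒ ∉ W
candidate 3: n = (0, 0, -1, 0) → π⊥ ≈ (+0.0000, +1.0000); max(|x|,|y|,|x±y|/√2) = 1.0000 > 0.8 ⇒ ∉ W
candidate 4: n = (0, 1, 0, 0) → π⊥ ≈ (-0.7071, +0.7071); max(|x|,|y|,|x±y|/√2) = 1.0000 > 0.8 ⇒ ∉ W
candidate 5: n = (-1, -1, -1, 1) → π⊥ ≈ (+0.4142, +1.0000); max(|x|,|y|,|x±y|/√2) = 1.0000 > 0.8 ⇒ ∉ W
candidate 6: n = (1, 1, 1, -1) → π⊥ ≈ (-0.4142, -1.0000); max(|x|,|y|,|x±y|/√2) = 1.0000 > 0.8 ⇒ ∉ W
candidate 7: n = (-2, 0, -3, 0) → π⊥ ≈ (-2.0000, +3.0000); max(|x|,|y|,|x±y|/√2) = 3.5355 > 0.8 ⇒ ∉ W
candidate 8: n = (-1, -3, -2, 2) → π⊥ ≈ (+2.5355, +1.2929); max(|x|,|y|,|x±y|/√2) = 2.7071 > 0.8 ⇒ ∉ W
candidate 9: n = (3, 2, -1, 2) → π⊥ ≈ (+3.0000, +3.8284); max(|x|,|y|,|x±y|/√2) = 4.8284 > 0.8 ⇒ ∉ W

none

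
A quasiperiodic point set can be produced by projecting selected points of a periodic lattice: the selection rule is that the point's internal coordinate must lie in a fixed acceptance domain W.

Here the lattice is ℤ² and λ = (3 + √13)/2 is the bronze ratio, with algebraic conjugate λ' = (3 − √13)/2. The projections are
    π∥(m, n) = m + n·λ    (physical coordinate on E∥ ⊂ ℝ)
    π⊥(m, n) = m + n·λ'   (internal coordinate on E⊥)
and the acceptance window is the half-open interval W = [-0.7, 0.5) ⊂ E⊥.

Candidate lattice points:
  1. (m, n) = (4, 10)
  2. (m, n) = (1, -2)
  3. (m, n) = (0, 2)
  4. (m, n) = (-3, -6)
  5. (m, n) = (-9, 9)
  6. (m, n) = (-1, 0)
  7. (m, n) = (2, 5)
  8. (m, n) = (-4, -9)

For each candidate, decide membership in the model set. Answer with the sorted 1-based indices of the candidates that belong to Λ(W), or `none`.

λ' = (3−√13)/2 ≈ -0.3028.
[1] lift (4,10): star map gives 0.9722; window check -0.7 ≤ 0.9722 < 0.5 is false → out
[2] lift (1,-2): star map gives 1.6056; window check -0.7 ≤ 1.6056 < 0.5 is false → out
[3] lift (0,2): star map gives -0.6056; window check -0.7 ≤ -0.6056 < 0.5 is true → IN Λ
[4] lift (-3,-6): star map gives -1.1833; window check -0.7 ≤ -1.1833 < 0.5 is false → out
[5] lift (-9,9): star map gives -11.7250; window check -0.7 ≤ -11.7250 < 0.5 is false → out
[6] lift (-1,0): star map gives -1.0000; window check -0.7 ≤ -1.0000 < 0.5 is false → out
[7] lift (2,5): star map gives 0.4861; window check -0.7 ≤ 0.4861 < 0.5 is true → IN Λ
[8] lift (-4,-9): star map gives -1.2750; window check -0.7 ≤ -1.2750 < 0.5 is false → out

3, 7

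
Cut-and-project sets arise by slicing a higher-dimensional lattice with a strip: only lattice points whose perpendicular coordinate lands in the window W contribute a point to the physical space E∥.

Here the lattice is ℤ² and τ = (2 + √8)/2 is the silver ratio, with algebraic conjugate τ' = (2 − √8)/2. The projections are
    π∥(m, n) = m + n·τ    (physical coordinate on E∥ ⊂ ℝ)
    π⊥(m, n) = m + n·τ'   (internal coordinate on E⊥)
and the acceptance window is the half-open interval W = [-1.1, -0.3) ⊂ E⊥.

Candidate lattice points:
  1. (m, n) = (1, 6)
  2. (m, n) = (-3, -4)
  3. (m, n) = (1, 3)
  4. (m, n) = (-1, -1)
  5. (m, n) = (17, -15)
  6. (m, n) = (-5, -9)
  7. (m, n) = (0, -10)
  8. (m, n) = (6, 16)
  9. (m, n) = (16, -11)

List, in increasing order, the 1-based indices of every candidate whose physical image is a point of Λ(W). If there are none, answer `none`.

τ' = (2−√8)/2 ≈ -0.41421.
candidate 1: (m,n)=(1,6) → π∥ = 1+6·τ ≈ 15.48528, π⊥ = 1+6·τ' ≈ -1.48528 ∉ [-1.1, -0.3) ⇒ out
candidate 2: (m,n)=(-3,-4) → π∥ = -3-4·τ ≈ -12.65685, π⊥ = -3-4·τ' ≈ -1.34315 ∉ [-1.1, -0.3) ⇒ out
candidate 3: (m,n)=(1,3) → π∥ = 1+3·τ ≈ 8.24264, π⊥ = 1+3·τ' ≈ -0.24264 ∉ [-1.1, -0.3) ⇒ out
candidate 4: (m,n)=(-1,-1) → π∥ = -1-1·τ ≈ -3.41421, π⊥ = -1-1·τ' ≈ -0.58579 ∈ [-1.1, -0.3) ⇒ IN Λ
candidate 5: (m,n)=(17,-15) → π∥ = 17-15·τ ≈ -19.21320, π⊥ = 17-15·τ' ≈ 23.21320 ∉ [-1.1, -0.3) ⇒ out
candidate 6: (m,n)=(-5,-9) → π∥ = -5-9·τ ≈ -26.72792, π⊥ = -5-9·τ' ≈ -1.27208 ∉ [-1.1, -0.3) ⇒ out
candidate 7: (m,n)=(0,-10) → π∥ = 0-10·τ ≈ -24.14214, π⊥ = 0-10·τ' ≈ 4.14214 ∉ [-1.1, -0.3) ⇒ out
candidate 8: (m,n)=(6,16) → π∥ = 6+16·τ ≈ 44.62742, π⊥ = 6+16·τ' ≈ -0.62742 ∈ [-1.1, -0.3) ⇒ IN Λ
candidate 9: (m,n)=(16,-11) → π∥ = 16-11·τ ≈ -10.55635, π⊥ = 16-11·τ' ≈ 20.55635 ∉ [-1.1, -0.3) ⇒ out

4, 8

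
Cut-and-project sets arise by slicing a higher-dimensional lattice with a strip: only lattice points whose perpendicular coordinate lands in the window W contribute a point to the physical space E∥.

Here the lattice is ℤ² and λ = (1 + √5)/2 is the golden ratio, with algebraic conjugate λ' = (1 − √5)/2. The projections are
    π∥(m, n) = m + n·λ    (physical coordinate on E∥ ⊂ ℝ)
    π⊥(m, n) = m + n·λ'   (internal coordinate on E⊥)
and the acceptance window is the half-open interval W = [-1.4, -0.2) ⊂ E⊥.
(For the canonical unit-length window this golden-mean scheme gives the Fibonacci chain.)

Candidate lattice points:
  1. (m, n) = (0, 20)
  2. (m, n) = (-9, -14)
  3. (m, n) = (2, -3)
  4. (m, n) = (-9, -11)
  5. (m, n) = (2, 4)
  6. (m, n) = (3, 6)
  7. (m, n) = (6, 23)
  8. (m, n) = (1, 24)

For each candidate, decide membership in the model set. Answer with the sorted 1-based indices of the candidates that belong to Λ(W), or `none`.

2, 5, 6

λ' = (1−√5)/2 ≈ -0.618034.
candidate 1: (m,n)=(0,20) → π∥ = 0+20·λ ≈ 32.360680, π⊥ = 0+20·λ' ≈ -12.360680 ∉ [-1.4, -0.2) ⇒ out
candidate 2: (m,n)=(-9,-14) → π∥ = -9-14·λ ≈ -31.652476, π⊥ = -9-14·λ' ≈ -0.347524 ∈ [-1.4, -0.2) ⇒ IN Λ
candidate 3: (m,n)=(2,-3) → π∥ = 2-3·λ ≈ -2.854102, π⊥ = 2-3·λ' ≈ 3.854102 ∉ [-1.4, -0.2) ⇒ out
candidate 4: (m,n)=(-9,-11) → π∥ = -9-11·λ ≈ -26.798374, π⊥ = -9-11·λ' ≈ -2.201626 ∉ [-1.4, -0.2) ⇒ out
candidate 5: (m,n)=(2,4) → π∥ = 2+4·λ ≈ 8.472136, π⊥ = 2+4·λ' ≈ -0.472136 ∈ [-1.4, -0.2) ⇒ IN Λ
candidate 6: (m,n)=(3,6) → π∥ = 3+6·λ ≈ 12.708204, π⊥ = 3+6·λ' ≈ -0.708204 ∈ [-1.4, -0.2) ⇒ IN Λ
candidate 7: (m,n)=(6,23) → π∥ = 6+23·λ ≈ 43.214782, π⊥ = 6+23·λ' ≈ -8.214782 ∉ [-1.4, -0.2) ⇒ out
candidate 8: (m,n)=(1,24) → π∥ = 1+24·λ ≈ 39.832816, π⊥ = 1+24·λ' ≈ -13.832816 ∉ [-1.4, -0.2) ⇒ out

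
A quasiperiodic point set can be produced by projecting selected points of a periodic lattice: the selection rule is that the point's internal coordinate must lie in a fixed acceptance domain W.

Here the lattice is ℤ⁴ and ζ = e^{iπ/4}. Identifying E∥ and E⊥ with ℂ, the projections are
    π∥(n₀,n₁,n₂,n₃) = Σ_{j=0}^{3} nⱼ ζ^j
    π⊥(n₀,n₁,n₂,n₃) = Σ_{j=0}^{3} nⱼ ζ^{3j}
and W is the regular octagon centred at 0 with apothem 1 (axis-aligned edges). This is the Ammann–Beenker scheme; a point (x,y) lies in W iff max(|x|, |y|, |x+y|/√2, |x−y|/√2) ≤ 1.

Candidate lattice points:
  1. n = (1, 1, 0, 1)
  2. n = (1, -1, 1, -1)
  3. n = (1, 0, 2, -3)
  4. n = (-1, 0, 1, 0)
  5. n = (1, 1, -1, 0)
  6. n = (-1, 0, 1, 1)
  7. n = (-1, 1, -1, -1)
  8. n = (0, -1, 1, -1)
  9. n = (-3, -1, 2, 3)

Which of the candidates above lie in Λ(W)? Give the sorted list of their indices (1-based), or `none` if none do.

6, 9

With ζ = e^{iπ/4} the internal vectors are ζ^0,ζ^3,ζ^6,ζ^9.
candidate 1: n = (1, 1, 0, 1) → π⊥ ≈ (+1.000000, +1.414214); max(|x|,|y|,|x±y|/√2) = 1.707107 > 1 ⇒ ∉ W
candidate 2: n = (1, -1, 1, -1) → π⊥ ≈ (+1.000000, -2.414214); max(|x|,|y|,|x±y|/√2) = 2.414214 > 1 ⇒ ∉ W
candidate 3: n = (1, 0, 2, -3) → π⊥ ≈ (-1.121320, -4.121320); max(|x|,|y|,|x±y|/√2) = 4.121320 > 1 ⇒ ∉ W
candidate 4: n = (-1, 0, 1, 0) → π⊥ ≈ (-1.000000, -1.000000); max(|x|,|y|,|x±y|/√2) = 1.414214 > 1 ⇒ ∉ W
candidate 5: n = (1, 1, -1, 0) → π⊥ ≈ (+0.292893, +1.707107); max(|x|,|y|,|x±y|/√2) = 1.707107 > 1 ⇒ ∉ W
candidate 6: n = (-1, 0, 1, 1) → π⊥ ≈ (-0.292893, -0.292893); max(|x|,|y|,|x±y|/√2) = 0.414214 ≤ 1 ⇒ ∈ W
candidate 7: n = (-1, 1, -1, -1) → π⊥ ≈ (-2.414214, +1.000000); max(|x|,|y|,|x±y|/√2) = 2.414214 > 1 ⇒ ∉ W
candidate 8: n = (0, -1, 1, -1) → π⊥ ≈ (+0.000000, -2.414214); max(|x|,|y|,|x±y|/√2) = 2.414214 > 1 ⇒ ∉ W
candidate 9: n = (-3, -1, 2, 3) → π⊥ ≈ (-0.171573, -0.585786); max(|x|,|y|,|x±y|/√2) = 0.585786 ≤ 1 ⇒ ∈ W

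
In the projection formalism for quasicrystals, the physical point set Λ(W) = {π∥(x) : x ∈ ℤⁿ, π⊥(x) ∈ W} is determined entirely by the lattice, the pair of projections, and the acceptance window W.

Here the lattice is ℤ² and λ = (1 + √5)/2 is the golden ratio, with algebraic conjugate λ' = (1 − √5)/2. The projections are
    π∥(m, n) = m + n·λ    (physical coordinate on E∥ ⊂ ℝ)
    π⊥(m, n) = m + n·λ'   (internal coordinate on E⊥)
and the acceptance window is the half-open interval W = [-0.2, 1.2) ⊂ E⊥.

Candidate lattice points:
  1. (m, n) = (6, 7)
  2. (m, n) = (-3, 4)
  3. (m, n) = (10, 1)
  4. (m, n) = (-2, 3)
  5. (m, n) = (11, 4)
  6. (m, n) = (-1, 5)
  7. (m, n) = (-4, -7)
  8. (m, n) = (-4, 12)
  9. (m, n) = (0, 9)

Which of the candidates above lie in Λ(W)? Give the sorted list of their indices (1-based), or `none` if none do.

λ' = (1−√5)/2 ≈ -0.618034.
[1] lift (6,7): star map gives 1.673762; window check -0.2 ≤ 1.673762 < 1.2 is false → out
[2] lift (-3,4): star map gives -5.472136; window check -0.2 ≤ -5.472136 < 1.2 is false → out
[3] lift (10,1): star map gives 9.381966; window check -0.2 ≤ 9.381966 < 1.2 is false → out
[4] lift (-2,3): star map gives -3.854102; window check -0.2 ≤ -3.854102 < 1.2 is false → out
[5] lift (11,4): star map gives 8.527864; window check -0.2 ≤ 8.527864 < 1.2 is false → out
[6] lift (-1,5): star map gives -4.090170; window check -0.2 ≤ -4.090170 < 1.2 is false → out
[7] lift (-4,-7): star map gives 0.326238; window check -0.2 ≤ 0.326238 < 1.2 is true → IN Λ
[8] lift (-4,12): star map gives -11.416408; window check -0.2 ≤ -11.416408 < 1.2 is false → out
[9] lift (0,9): star map gives -5.562306; window check -0.2 ≤ -5.562306 < 1.2 is false → out

7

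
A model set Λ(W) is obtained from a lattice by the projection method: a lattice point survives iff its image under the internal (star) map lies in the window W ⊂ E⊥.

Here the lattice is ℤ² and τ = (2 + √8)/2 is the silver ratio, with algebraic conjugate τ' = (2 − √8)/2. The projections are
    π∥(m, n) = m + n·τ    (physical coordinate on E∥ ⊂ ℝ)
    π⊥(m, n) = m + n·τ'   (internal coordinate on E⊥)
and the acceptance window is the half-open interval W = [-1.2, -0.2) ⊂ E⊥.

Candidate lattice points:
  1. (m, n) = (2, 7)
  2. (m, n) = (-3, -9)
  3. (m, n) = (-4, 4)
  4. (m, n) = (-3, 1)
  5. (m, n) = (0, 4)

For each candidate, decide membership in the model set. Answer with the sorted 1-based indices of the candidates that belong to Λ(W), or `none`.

1

Numerically τ ≈ 2.414214 and τ' = −1/τ ≈ -0.414214.
candidate 1: (m,n)=(2,7) → π∥ = 2+7·τ ≈ 18.899495, π⊥ = 2+7·τ' ≈ -0.899495 ∈ [-1.2, -0.2) ⇒ IN Λ
candidate 2: (m,n)=(-3,-9) → π∥ = -3-9·τ ≈ -24.727922, π⊥ = -3-9·τ' ≈ 0.727922 ∉ [-1.2, -0.2) ⇒ out
candidate 3: (m,n)=(-4,4) → π∥ = -4+4·τ ≈ 5.656854, π⊥ = -4+4·τ' ≈ -5.656854 ∉ [-1.2, -0.2) ⇒ out
candidate 4: (m,n)=(-3,1) → π∥ = -3+1·τ ≈ -0.585786, π⊥ = -3+1·τ' ≈ -3.414214 ∉ [-1.2, -0.2) ⇒ out
candidate 5: (m,n)=(0,4) → π∥ = 0+4·τ ≈ 9.656854, π⊥ = 0+4·τ' ≈ -1.656854 ∉ [-1.2, -0.2) ⇒ out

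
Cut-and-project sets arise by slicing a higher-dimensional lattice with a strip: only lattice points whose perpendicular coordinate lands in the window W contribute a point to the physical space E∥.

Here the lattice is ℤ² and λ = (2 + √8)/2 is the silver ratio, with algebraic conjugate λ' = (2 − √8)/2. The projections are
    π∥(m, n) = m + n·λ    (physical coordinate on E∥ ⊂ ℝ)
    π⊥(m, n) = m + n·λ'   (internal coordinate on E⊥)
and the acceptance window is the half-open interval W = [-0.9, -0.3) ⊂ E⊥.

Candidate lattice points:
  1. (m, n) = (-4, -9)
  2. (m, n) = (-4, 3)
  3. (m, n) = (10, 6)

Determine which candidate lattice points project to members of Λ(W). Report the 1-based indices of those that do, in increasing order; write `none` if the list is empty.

none

Compute λ' = (2−√8)/2 = -0.414214, so π⊥(m,n) = m -0.414214·n.
#1 (-4,-9): internal coord -4 + (-9)·λ' = -0.272078; -0.272078 ∉ [-0.9, -0.3) → out
#2 (-4,3): internal coord -4 + (3)·λ' = -5.242641; -5.242641 ∉ [-0.9, -0.3) → out
#3 (10,6): internal coord 10 + (6)·λ' = +7.514719; +7.514719 ∉ [-0.9, -0.3) → out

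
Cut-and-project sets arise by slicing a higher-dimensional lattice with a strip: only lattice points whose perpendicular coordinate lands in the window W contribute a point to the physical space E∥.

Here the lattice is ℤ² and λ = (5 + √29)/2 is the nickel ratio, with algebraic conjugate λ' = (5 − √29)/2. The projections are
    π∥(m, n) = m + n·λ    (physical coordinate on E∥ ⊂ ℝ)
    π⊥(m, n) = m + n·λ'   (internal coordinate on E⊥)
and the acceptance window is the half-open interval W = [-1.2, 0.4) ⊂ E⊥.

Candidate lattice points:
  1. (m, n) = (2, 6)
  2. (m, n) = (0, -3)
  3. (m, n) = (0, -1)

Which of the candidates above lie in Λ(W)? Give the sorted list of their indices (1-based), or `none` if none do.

Compute λ' = (5−√29)/2 = -0.1926, so π⊥(m,n) = m -0.1926·n.
#1 (2,6): internal coord 2 + (6)·λ' = +0.8445; +0.8445 ∉ [-1.2, 0.4) → out
#2 (0,-3): internal coord 0 + (-3)·λ' = +0.5777; +0.5777 ∉ [-1.2, 0.4) → out
#3 (0,-1): internal coord 0 + (-1)·λ' = +0.1926; +0.1926 ∈ [-1.2, 0.4) → IN Λ

3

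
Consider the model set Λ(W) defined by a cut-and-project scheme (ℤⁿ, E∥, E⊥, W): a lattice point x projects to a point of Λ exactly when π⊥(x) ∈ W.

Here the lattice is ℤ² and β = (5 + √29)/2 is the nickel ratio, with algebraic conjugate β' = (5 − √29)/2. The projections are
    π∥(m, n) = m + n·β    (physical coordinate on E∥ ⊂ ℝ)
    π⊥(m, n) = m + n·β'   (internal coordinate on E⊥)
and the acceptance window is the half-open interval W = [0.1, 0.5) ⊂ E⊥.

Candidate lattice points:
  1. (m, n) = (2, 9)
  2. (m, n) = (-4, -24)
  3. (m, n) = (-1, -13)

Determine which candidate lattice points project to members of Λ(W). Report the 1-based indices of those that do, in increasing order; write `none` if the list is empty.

Numerically β ≈ 5.19258 and β' = −1/β ≈ -0.19258.
#1 (2,9): internal coord 2 + (9)·β' = +0.26676; +0.26676 ∈ [0.1, 0.5) → IN Λ
#2 (-4,-24): internal coord -4 + (-24)·β' = +0.62198; +0.62198 ∉ [0.1, 0.5) → out
#3 (-1,-13): internal coord -1 + (-13)·β' = +1.50357; +1.50357 ∉ [0.1, 0.5) → out

1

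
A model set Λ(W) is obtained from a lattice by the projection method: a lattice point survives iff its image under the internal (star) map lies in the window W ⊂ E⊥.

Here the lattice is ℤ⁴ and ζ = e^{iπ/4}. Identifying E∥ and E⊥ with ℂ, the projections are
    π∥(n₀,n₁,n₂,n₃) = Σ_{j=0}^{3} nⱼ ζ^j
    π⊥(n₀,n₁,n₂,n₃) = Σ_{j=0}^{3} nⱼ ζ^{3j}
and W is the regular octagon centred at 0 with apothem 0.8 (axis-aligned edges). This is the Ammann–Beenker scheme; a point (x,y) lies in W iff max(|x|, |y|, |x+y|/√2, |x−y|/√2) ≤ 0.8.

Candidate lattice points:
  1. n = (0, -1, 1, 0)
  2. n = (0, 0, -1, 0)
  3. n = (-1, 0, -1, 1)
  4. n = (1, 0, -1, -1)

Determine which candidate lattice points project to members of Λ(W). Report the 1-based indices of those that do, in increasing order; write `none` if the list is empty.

With ζ = e^{iπ/4} the internal vectors are ζ^0,ζ^3,ζ^6,ζ^9.
candidate 1: n = (0, -1, 1, 0) → π⊥ ≈ (+0.70711, -1.70711); max(|x|,|y|,|x±y|/√2) = 1.70711 > 0.8 ⇒ ∉ W
candidate 2: n = (0, 0, -1, 0) → π⊥ ≈ (+0.00000, +1.00000); max(|x|,|y|,|x±y|/√2) = 1.00000 > 0.8 ⇒ ∉ W
candidate 3: n = (-1, 0, -1, 1) → π⊥ ≈ (-0.29289, +1.70711); max(|x|,|y|,|x±y|/√2) = 1.70711 > 0.8 ⇒ ∉ W
candidate 4: n = (1, 0, -1, -1) → π⊥ ≈ (+0.29289, +0.29289); max(|x|,|y|,|x±y|/√2) = 0.41421 ≤ 0.8 ⇒ ∈ W

4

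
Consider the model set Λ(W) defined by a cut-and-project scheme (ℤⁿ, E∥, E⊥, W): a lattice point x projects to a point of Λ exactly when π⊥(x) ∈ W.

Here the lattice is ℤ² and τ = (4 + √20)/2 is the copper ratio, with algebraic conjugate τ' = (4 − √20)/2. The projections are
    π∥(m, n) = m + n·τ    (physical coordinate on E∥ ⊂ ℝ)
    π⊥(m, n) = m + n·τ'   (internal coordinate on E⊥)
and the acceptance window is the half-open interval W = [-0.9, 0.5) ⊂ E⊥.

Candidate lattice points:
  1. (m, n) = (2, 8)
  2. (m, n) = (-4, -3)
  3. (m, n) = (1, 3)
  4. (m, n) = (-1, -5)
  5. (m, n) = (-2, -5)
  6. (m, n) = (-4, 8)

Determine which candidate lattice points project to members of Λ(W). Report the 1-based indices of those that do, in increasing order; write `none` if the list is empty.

1, 3, 4, 5

τ' = (4−√20)/2 ≈ -0.236068.
candidate 1: (m,n)=(2,8) → π∥ = 2+8·τ ≈ 35.888544, π⊥ = 2+8·τ' ≈ 0.111456 ∈ [-0.9, 0.5) ⇒ IN Λ
candidate 2: (m,n)=(-4,-3) → π∥ = -4-3·τ ≈ -16.708204, π⊥ = -4-3·τ' ≈ -3.291796 ∉ [-0.9, 0.5) ⇒ out
candidate 3: (m,n)=(1,3) → π∥ = 1+3·τ ≈ 13.708204, π⊥ = 1+3·τ' ≈ 0.291796 ∈ [-0.9, 0.5) ⇒ IN Λ
candidate 4: (m,n)=(-1,-5) → π∥ = -1-5·τ ≈ -22.180340, π⊥ = -1-5·τ' ≈ 0.180340 ∈ [-0.9, 0.5) ⇒ IN Λ
candidate 5: (m,n)=(-2,-5) → π∥ = -2-5·τ ≈ -23.180340, π⊥ = -2-5·τ' ≈ -0.819660 ∈ [-0.9, 0.5) ⇒ IN Λ
candidate 6: (m,n)=(-4,8) → π∥ = -4+8·τ ≈ 29.888544, π⊥ = -4+8·τ' ≈ -5.888544 ∉ [-0.9, 0.5) ⇒ out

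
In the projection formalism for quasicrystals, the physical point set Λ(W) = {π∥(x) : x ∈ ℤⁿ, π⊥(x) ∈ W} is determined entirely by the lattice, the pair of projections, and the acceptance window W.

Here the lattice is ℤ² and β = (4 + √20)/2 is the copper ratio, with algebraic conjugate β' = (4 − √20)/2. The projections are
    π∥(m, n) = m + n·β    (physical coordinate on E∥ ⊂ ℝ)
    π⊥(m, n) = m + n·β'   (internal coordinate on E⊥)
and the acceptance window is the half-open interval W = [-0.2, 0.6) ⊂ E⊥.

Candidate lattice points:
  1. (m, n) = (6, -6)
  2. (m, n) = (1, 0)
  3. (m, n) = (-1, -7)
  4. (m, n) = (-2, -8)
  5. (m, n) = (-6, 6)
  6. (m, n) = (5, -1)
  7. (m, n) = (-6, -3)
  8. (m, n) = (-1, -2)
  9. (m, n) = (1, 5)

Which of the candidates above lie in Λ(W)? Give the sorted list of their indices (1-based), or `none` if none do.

Numerically β ≈ 4.236068 and β' = −1/β ≈ -0.236068.
[1] lift (6,-6): star map gives 7.416408; window check -0.2 ≤ 7.416408 < 0.6 is false → out
[2] lift (1,0): star map gives 1.000000; window check -0.2 ≤ 1.000000 < 0.6 is false → out
[3] lift (-1,-7): star map gives 0.652476; window check -0.2 ≤ 0.652476 < 0.6 is false → out
[4] lift (-2,-8): star map gives -0.111456; window check -0.2 ≤ -0.111456 < 0.6 is true → IN Λ
[5] lift (-6,6): star map gives -7.416408; window check -0.2 ≤ -7.416408 < 0.6 is false → out
[6] lift (5,-1): star map gives 5.236068; window check -0.2 ≤ 5.236068 < 0.6 is false → out
[7] lift (-6,-3): star map gives -5.291796; window check -0.2 ≤ -5.291796 < 0.6 is false → out
[8] lift (-1,-2): star map gives -0.527864; window check -0.2 ≤ -0.527864 < 0.6 is false → out
[9] lift (1,5): star map gives -0.180340; window check -0.2 ≤ -0.180340 < 0.6 is true → IN Λ

4, 9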